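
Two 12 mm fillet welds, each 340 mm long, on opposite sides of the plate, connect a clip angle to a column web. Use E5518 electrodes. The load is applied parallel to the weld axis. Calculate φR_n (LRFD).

φR_n ≈ 1430 kN

E55XX → F_EXX = 550 MPa.
Effective throat t_e = 0.707 × 12 = 8.484 mm.
Total length L = 680 mm; A_we = 8.484 × 680 = 5769 mm².
F_nw = 0.6 F_EXX = 0.6 × 550 = 330 MPa.
φR_n = 0.75 × 330 × 5769 × 10⁻³ = 1428 kN.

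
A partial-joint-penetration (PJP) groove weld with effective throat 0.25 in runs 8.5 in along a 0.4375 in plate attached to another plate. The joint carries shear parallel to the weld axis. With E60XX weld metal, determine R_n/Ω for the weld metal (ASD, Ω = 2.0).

E60XX → F_EXX = 60 ksi.
Effective throat (given) t_e = 0.25 in.
A_we = 0.25 × 8.5 = 2.125 in².
F_nw = 0.6 F_EXX = 36 ksi.
R_n/Ω = (36 × 2.125) / 2.0 = 38.25 kips.

R_n/Ω ≈ 38.2 kips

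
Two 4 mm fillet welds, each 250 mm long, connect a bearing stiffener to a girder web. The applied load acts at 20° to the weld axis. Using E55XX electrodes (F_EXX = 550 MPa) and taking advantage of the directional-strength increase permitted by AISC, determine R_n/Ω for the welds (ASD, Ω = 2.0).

t_e = 0.707 × 4 = 2.828 mm; A_we = 2.828 × 500 = 1414 mm².
Directional factor: 1.0 + 0.5 sin^1.5(20°) = 1.1.
F_nw = 0.6 × 550 × 1.1 = 363 MPa.
R_n/Ω = (363 × 1414) / 2.0 × 10⁻³ = 256.6 kN.

R_n/Ω ≈ 257 kN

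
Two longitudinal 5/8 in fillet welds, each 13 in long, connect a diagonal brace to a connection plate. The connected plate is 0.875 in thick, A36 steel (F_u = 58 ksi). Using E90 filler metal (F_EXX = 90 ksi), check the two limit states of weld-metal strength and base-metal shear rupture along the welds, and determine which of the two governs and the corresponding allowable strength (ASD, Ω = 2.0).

t_e = 0.707 × 0.625 = 0.4419 in; L = 26 in.
Weld metal: R_n/Ω = (1/2.0) × 0.6 × 90 × 0.4419 × 26 = 310.2 kips.
Base metal (shear rupture): R_n/Ω = (1/2.0) × 0.6 × 58 × 0.875 × 26 = 395.8 kips.
Governing: weld metal.

R_n/Ω ≈ 310 kips (weld metal governs)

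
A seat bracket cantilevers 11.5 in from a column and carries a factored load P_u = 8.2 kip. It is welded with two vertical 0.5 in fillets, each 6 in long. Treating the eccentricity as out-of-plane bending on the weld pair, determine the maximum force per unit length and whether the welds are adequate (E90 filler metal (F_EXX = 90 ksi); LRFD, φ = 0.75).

L_w = 2 × 6 = 12 in; section modulus (unit throat) S = 2 × L²/6 = 12 in².
Direct shear f_v = P/L_w = 8.2/12 = 0.6833 kip/in.
Moment M = P × e = 8.2 × 11.5 = 94.3 kip·in; bending f_b = M/S = 7.858 kip/in.
f_max = √(f_v² + f_b²) = √(0.6833² + 7.858²) = 7.888 kip/in.
φr_n = 0.75 × 0.6 × 90 × (0.707 × 0.5) = 14.32 kip/in → adequate.

f_max ≈ 7.89 kip/in; adequate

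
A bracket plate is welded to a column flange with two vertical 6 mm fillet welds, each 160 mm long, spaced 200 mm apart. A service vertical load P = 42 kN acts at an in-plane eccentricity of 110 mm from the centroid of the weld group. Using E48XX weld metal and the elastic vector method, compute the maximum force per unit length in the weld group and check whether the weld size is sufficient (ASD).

E48XX → F_EXX = 480 MPa.
Total weld length L_w = 320 mm. Treat welds as unit-width lines.
Polar moment about centroid: J = 2[d³/12 + d(b/2)²] = 2[160³/12 + 160×100²] = 3883000 mm³.
Direct shear f_v = P/L_w = 42×10³ / 320 = 131.2 N/mm (vertical).
Torsion M = P·e = 42×10³ × 110 = 4620000 N·mm.
Critical point at (x, y) = (100, 80) from centroid. f_tx = M·y/J = 95.19 N/mm; f_ty = M·x/J = 119 N/mm.
Resultant f_max = √[f_tx² + (f_v + f_ty)²] = √[95.19² + (131.2 + 119)²] = 267.7 N/mm.
Capacity per unit length: r_n/Ω = (1/2.0) × 0.6 × 480 × (0.707 × 6) = 610.8 N/mm.
267.7 ≤ 610.8 → adequate.

f_max ≈ 268 N/mm; adequate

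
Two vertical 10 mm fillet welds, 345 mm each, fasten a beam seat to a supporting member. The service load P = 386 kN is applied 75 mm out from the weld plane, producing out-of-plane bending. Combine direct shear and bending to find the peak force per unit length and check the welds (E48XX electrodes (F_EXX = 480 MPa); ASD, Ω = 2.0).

L_w = 2 × 345 = 690 mm; section modulus (unit throat) S = 2 × L²/6 = 39680 mm².
Direct shear f_v = P/L_w = 386×10³/690 = 559.4 N/mm.
Moment M = P × e = 386×10³ × 75 = 28950000 N·mm; bending f_b = M/S = 729.7 N/mm.
f_max = √(f_v² + f_b²) = √(559.4² + 729.7²) = 919.4 N/mm.
r_n/Ω = (1/2.0) × 0.6 × 480 × (0.707 × 10) = 1018 N/mm → adequate.

f_max ≈ 919 N/mm; adequate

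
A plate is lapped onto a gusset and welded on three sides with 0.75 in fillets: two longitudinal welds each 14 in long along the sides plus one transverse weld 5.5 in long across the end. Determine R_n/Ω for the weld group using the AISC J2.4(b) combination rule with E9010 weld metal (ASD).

R_n/Ω ≈ 480 kip

E90XX → F_EXX = 90 ksi.
t_e = 0.707 × 0.75 = 0.5302 in.
R_nwl = 0.6 × 90 × 0.5302 × 28 = 801.7 kip (longitudinal, 2 welds).
R_nwt = 0.6 × 90 × 0.5302 × 5.5 = 157.5 kip (transverse, base value).
(i) R_nwl + R_nwt = 959.2 kip; (ii) 0.85 R_nwl + 1.5 R_nwt = 917.7 kip.
R_n = max = 959.2 kip [governs: (i)]; R_n/Ω = 479.6 kip.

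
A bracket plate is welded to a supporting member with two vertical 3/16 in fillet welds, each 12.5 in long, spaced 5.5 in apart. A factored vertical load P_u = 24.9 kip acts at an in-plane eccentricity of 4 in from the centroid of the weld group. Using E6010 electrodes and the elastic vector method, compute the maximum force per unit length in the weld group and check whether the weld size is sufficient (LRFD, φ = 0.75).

f_max ≈ 1.95 kip/in; adequate

E60XX → F_EXX = 60 ksi.
Total weld length L_w = 25 in. Treat welds as unit-width lines.
Polar moment about centroid: J = 2[d³/12 + d(b/2)²] = 2[12.5³/12 + 12.5×2.75²] = 514.6 in³.
Direct shear f_v = P/L_w = 24.9 / 25 = 0.996 kip/in (vertical).
Torsion M = P·e = 24.9 × 4 = 99.6 kip·in.
Critical point at (x, y) = (2.75, 6.25) from centroid. f_tx = M·y/J = 1.21 kip/in; f_ty = M·x/J = 0.5323 kip/in.
Resultant f_max = √[f_tx² + (f_v + f_ty)²] = √[1.21² + (0.996 + 0.5323)²] = 1.949 kip/in.
Capacity per unit length: φr_n = 0.75 × 0.6 × 60 × (0.707 × 0.1875) = 3.579 kip/in.
1.949 ≤ 3.579 → adequate.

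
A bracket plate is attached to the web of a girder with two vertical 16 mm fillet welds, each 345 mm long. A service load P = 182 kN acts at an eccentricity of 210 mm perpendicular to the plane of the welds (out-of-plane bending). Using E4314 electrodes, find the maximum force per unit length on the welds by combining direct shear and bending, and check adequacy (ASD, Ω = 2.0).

E43XX → F_EXX = 430 MPa.
L_w = 2 × 345 = 690 mm; section modulus (unit throat) S = 2 × L²/6 = 39680 mm².
Direct shear f_v = P/L_w = 182×10³/690 = 263.8 N/mm.
Moment M = P × e = 182×10³ × 210 = 38220000 N·mm; bending f_b = M/S = 963.3 N/mm.
f_max = √(f_v² + f_b²) = √(263.8² + 963.3²) = 998.8 N/mm.
r_n/Ω = (1/2.0) × 0.6 × 430 × (0.707 × 16) = 1459 N/mm → adequate.

f_max ≈ 999 N/mm; adequate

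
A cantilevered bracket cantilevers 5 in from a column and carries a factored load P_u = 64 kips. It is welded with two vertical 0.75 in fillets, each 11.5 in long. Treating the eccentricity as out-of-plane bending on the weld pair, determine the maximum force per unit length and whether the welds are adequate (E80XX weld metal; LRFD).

f_max ≈ 7.77 kip/in; adequate

E80XX → F_EXX = 80 ksi.
L_w = 2 × 11.5 = 23 in; section modulus (unit throat) S = 2 × L²/6 = 44.08 in².
Direct shear f_v = P/L_w = 64/23 = 2.783 kip/in.
Moment M = P × e = 64 × 5 = 320 kip·in; bending f_b = M/S = 7.259 kip/in.
f_max = √(f_v² + f_b²) = √(2.783² + 7.259²) = 7.774 kip/in.
φr_n = 0.75 × 0.6 × 80 × (0.707 × 0.75) = 19.09 kip/in → adequate.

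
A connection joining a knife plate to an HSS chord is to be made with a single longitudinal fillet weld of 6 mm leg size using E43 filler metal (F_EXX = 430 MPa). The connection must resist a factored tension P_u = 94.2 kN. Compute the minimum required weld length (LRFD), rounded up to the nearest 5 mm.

L = 115 mm

Throat t_e = 0.707 × 6 = 4.242 mm.
φr_n = 0.75 × 0.6 × 430 × 4.242 × 10⁻³ = 0.8208 kN/mm.
L_req = P_u / φr_n = 94.2 / 0.8208 = 114.8 mm total.
Round up → use L = 115 mm.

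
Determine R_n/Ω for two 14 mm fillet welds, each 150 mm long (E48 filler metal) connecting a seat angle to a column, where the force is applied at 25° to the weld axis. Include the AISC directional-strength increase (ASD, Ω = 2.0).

R_n/Ω ≈ 486 kN

E48XX → F_EXX = 480 MPa.
t_e = 0.707 × 14 = 9.898 mm; A_we = 9.898 × 300 = 2969 mm².
Directional factor: 1.0 + 0.5 sin^1.5(25°) = 1.137.
F_nw = 0.6 × 480 × 1.137 = 327.6 MPa.
R_n/Ω = (327.6 × 2969) / 2.0 × 10⁻³ = 486.3 kN.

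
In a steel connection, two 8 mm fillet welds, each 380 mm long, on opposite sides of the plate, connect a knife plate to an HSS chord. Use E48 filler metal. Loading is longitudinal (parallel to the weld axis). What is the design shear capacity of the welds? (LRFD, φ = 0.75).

E48XX → F_EXX = 480 MPa.
Effective throat t_e = 0.707 × 8 = 5.656 mm.
Total length L = 760 mm; A_we = 5.656 × 760 = 4299 mm².
F_nw = 0.6 F_EXX = 0.6 × 480 = 288 MPa.
φR_n = 0.75 × 288 × 4299 × 10⁻³ = 928.5 kN.

φR_n ≈ 928 kN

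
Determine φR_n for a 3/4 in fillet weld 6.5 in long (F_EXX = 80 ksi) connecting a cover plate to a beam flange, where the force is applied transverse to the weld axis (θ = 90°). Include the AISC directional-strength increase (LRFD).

t_e = 0.707 × 0.75 = 0.5302 in; A_we = 0.5302 × 6.5 = 3.447 in².
Directional factor: 1.0 + 0.5 sin^1.5(90°) = 1.5.
F_nw = 0.6 × 80 × 1.5 = 72 ksi.
φR_n = 0.75 × 72 × 3.447 = 186.1 kip.

φR_n ≈ 186 kip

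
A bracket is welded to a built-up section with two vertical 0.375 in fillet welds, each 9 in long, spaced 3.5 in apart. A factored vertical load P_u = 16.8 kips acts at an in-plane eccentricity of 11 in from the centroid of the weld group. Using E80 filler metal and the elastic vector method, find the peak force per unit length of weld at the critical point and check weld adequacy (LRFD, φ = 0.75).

E80XX → F_EXX = 80 ksi.
Total weld length L_w = 18 in. Treat welds as unit-width lines.
Polar moment about centroid: J = 2[d³/12 + d(b/2)²] = 2[9³/12 + 9×1.75²] = 176.6 in³.
Direct shear f_v = P/L_w = 16.8 / 18 = 0.9333 kip/in (vertical).
Torsion M = P·e = 16.8 × 11 = 184.8 kip·in.
Critical point at (x, y) = (1.75, 4.5) from centroid. f_tx = M·y/J = 4.708 kip/in; f_ty = M·x/J = 1.831 kip/in.
Resultant f_max = √[f_tx² + (f_v + f_ty)²] = √[4.708² + (0.9333 + 1.831)²] = 5.46 kip/in.
Capacity per unit length: φr_n = 0.75 × 0.6 × 80 × (0.707 × 0.375) = 9.544 kip/in.
5.46 ≤ 9.544 → adequate.

f_max ≈ 5.46 kip/in; adequate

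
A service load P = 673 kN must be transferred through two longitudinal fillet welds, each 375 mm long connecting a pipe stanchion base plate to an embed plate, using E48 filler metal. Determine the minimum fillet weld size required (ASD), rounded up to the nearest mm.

E48XX → F_EXX = 480 MPa.
Total weld length L = 750 mm.
Required throat t_e = P × Ω / (0.6 F_EXX × L) = 673 × 2.0 / (0.6 × 480 × 750 × 10⁻³) = 6.231 mm.
Required leg w = t_e / 0.707 = 8.814 mm → use 9 mm.

w = 9 mm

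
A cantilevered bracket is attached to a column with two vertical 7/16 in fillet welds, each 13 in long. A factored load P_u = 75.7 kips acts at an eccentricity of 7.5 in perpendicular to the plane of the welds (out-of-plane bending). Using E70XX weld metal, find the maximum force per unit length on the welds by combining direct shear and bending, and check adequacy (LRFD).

f_max ≈ 10.5 kip/in; NOT adequate

E70XX → F_EXX = 70 ksi.
L_w = 2 × 13 = 26 in; section modulus (unit throat) S = 2 × L²/6 = 56.33 in².
Direct shear f_v = P/L_w = 75.7/26 = 2.912 kip/in.
Moment M = P × e = 75.7 × 7.5 = 567.75 kip·in; bending f_b = M/S = 10.08 kip/in.
f_max = √(f_v² + f_b²) = √(2.912² + 10.08²) = 10.49 kip/in.
φr_n = 0.75 × 0.6 × 70 × (0.707 × 0.4375) = 9.743 kip/in → NOT adequate.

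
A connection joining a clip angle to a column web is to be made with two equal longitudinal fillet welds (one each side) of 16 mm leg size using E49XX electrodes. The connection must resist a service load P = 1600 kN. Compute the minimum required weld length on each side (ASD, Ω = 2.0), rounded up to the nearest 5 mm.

L = 485 mm on each side

E49XX → F_EXX = 490 MPa.
Throat t_e = 0.707 × 16 = 11.31 mm.
r_n/Ω = (0.6 × 490 × 11.31) / 2.0 = 1663 N/mm = 1.663 kN/mm.
L_req = P / (r_n/Ω) = 1600 / 1.663 = 962.2 mm total.
Per side: 962.2 / 2 = 481.1 mm.
Round up → use L = 485 mm on each side.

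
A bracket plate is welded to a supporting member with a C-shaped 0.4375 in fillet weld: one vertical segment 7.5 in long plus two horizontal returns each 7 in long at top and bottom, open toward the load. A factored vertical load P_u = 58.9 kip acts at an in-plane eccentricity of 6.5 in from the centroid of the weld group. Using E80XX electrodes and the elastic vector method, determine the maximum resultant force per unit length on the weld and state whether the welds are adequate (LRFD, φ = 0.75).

E80XX → F_EXX = 80 ksi.
Total weld length L_w = 21.5 in. Treat welds as unit-width lines.
Centroid: x̄ = 2×7×3.5 / 21.5 = 2.279 in from the vertical weld.
Polar moment about centroid: J = I_x + I_y = [7.5³/12 + 2×7×3.75²] + [7.5×2.279² + 2(7³/12 + 7×1.221²)] = 349 in³.
Direct shear f_v = P/L_w = 58.9 / 21.5 = 2.74 kip/in (vertical).
Torsion M = P·e = 58.9 × 6.5 = 382.85 kip·in.
Critical point at (x, y) = (4.721, 3.75) from centroid. f_tx = M·y/J = 4.113 kip/in; f_ty = M·x/J = 5.178 kip/in.
Resultant f_max = √[f_tx² + (f_v + f_ty)²] = √[4.113² + (2.74 + 5.178)²] = 8.923 kip/in.
Capacity per unit length: φr_n = 0.75 × 0.6 × 80 × (0.707 × 0.4375) = 11.14 kip/in.
8.923 ≤ 11.14 → adequate.

f_max ≈ 8.92 kip/in; adequate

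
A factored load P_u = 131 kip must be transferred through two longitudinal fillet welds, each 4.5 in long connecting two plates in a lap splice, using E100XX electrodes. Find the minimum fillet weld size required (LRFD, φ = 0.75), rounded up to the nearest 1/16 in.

E100XX → F_EXX = 100 ksi.
Total weld length L = 9 in.
Required throat t_e = P_u / (φ × 0.6 F_EXX × L) = 131 / (0.75 × 0.6 × 100 × 9) = 0.3235 in.
Required leg w = t_e / 0.707 = 0.4575 in → use 1/2 in.

w = 1/2 in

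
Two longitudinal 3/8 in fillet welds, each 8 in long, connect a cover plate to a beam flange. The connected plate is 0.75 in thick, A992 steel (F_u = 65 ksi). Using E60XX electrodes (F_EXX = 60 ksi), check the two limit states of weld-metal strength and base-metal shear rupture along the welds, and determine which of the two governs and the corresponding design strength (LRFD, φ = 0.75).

t_e = 0.707 × 0.375 = 0.2651 in; L = 16 in.
Weld metal: φR_n = 0.75 × 0.6 × 60 × 0.2651 × 16 = 114.5 kip.
Base metal (shear rupture): φR_n = 0.75 × 0.6 × 65 × 0.75 × 16 = 351 kip.
Governing: weld metal.

φR_n ≈ 115 kip (weld metal governs)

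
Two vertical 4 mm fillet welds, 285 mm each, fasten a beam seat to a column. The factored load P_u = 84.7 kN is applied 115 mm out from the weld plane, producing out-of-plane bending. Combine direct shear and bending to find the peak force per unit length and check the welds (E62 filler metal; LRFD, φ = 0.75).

f_max ≈ 389 N/mm; adequate

E62XX → F_EXX = 620 MPa.
L_w = 2 × 285 = 570 mm; section modulus (unit throat) S = 2 × L²/6 = 27080 mm².
Direct shear f_v = P/L_w = 84.7×10³/570 = 148.6 N/mm.
Moment M = P × e = 84.7×10³ × 115 = 9740500 N·mm; bending f_b = M/S = 359.8 N/mm.
f_max = √(f_v² + f_b²) = √(148.6² + 359.8²) = 389.2 N/mm.
φr_n = 0.75 × 0.6 × 620 × (0.707 × 4) = 789 N/mm → adequate.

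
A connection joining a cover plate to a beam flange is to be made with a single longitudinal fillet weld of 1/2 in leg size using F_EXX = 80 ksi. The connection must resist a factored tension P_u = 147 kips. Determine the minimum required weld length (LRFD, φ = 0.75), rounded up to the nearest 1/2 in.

L = 12 in

Throat t_e = 0.707 × 0.5 = 0.3535 in.
φr_n = 0.75 × 0.6 × 80 × 0.3535 = 12.73 kips/in.
L_req = P_u / φr_n = 147 / 12.73 = 11.55 in total.
Round up → use L = 12 in.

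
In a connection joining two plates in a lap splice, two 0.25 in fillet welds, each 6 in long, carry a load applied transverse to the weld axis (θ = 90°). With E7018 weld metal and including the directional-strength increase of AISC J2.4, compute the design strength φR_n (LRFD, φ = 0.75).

φR_n ≈ 100 kip

E70XX → F_EXX = 70 ksi.
t_e = 0.707 × 0.25 = 0.1767 in; A_we = 0.1767 × 12 = 2.121 in².
Directional factor: 1.0 + 0.5 sin^1.5(90°) = 1.5.
F_nw = 0.6 × 70 × 1.5 = 63 ksi.
φR_n = 0.75 × 63 × 2.121 = 100.2 kip.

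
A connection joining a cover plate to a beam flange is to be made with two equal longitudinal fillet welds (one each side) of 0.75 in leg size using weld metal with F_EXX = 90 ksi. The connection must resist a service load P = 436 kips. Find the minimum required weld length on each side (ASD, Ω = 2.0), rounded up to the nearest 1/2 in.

Throat t_e = 0.707 × 0.75 = 0.5302 in.
r_n/Ω = (0.6 × 90 × 0.5302) / 2.0 = 14.32 kip/in.
L_req = P / (r_n/Ω) = 436 / 14.32 = 30.45 in total.
Per side: 30.45 / 2 = 15.23 in.
Round up → use L = 15.5 in on each side.

L = 15.5 in on each side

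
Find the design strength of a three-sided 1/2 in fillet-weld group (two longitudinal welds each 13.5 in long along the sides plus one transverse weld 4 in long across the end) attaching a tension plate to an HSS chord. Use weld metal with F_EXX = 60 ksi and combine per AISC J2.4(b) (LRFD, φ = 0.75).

t_e = 0.707 × 0.5 = 0.3535 in.
R_nwl = 0.6 × 60 × 0.3535 × 27 = 343.6 kips (longitudinal, 2 welds).
R_nwt = 0.6 × 60 × 0.3535 × 4 = 50.9 kips (transverse, base value).
(i) R_nwl + R_nwt = 394.5 kips; (ii) 0.85 R_nwl + 1.5 R_nwt = 368.4 kips.
R_n = max = 394.5 kips [governs: (i)]; φR_n = 295.9 kips.

φR_n ≈ 296 kips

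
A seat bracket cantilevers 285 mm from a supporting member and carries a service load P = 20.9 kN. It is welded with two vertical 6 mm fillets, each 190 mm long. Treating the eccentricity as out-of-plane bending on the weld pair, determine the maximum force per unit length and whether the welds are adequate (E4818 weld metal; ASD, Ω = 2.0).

E48XX → F_EXX = 480 MPa.
L_w = 2 × 190 = 380 mm; section modulus (unit throat) S = 2 × L²/6 = 12030 mm².
Direct shear f_v = P/L_w = 20.9×10³/380 = 55 N/mm.
Moment M = P × e = 20.9×10³ × 285 = 5956500 N·mm; bending f_b = M/S = 495 N/mm.
f_max = √(f_v² + f_b²) = √(55² + 495²) = 498 N/mm.
r_n/Ω = (1/2.0) × 0.6 × 480 × (0.707 × 6) = 610.8 N/mm → adequate.

f_max ≈ 498 N/mm; adequate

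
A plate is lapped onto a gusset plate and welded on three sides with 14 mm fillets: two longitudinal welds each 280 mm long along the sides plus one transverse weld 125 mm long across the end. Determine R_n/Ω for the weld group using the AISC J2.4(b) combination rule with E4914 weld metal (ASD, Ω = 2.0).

E49XX → F_EXX = 490 MPa.
t_e = 0.707 × 14 = 9.898 mm.
R_nwl = 0.6 × 490 × 9.898 × 560 × 10⁻³ = 1630 kN (longitudinal, 2 welds).
R_nwt = 0.6 × 490 × 9.898 × 125 × 10⁻³ = 363.8 kN (transverse, base value).
(i) R_nwl + R_nwt = 1993 kN; (ii) 0.85 R_nwl + 1.5 R_nwt = 1931 kN.
R_n = max = 1993 kN [governs: (i)]; R_n/Ω = 996.7 kN.

R_n/Ω ≈ 997 kN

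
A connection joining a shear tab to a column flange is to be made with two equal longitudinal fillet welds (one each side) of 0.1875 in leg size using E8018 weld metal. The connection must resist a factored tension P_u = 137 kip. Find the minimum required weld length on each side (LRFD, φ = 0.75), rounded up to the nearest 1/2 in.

E80XX → F_EXX = 80 ksi.
Throat t_e = 0.707 × 0.1875 = 0.1326 in.
φr_n = 0.75 × 0.6 × 80 × 0.1326 = 4.772 kip/in.
L_req = P_u / φr_n = 137 / 4.772 = 28.71 in total.
Per side: 28.71 / 2 = 14.35 in.
Round up → use L = 14.5 in on each side.

L = 14.5 in on each side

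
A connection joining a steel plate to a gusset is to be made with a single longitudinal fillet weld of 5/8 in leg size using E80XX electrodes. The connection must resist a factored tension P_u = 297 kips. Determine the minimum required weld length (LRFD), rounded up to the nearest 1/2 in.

E80XX → F_EXX = 80 ksi.
Throat t_e = 0.707 × 0.625 = 0.4419 in.
φr_n = 0.75 × 0.6 × 80 × 0.4419 = 15.91 kips/in.
L_req = P_u / φr_n = 297 / 15.91 = 18.67 in total.
Round up → use L = 19 in.

L = 19 in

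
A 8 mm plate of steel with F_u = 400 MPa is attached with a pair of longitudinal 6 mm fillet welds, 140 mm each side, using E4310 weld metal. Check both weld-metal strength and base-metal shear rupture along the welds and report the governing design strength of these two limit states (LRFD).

E43XX → F_EXX = 430 MPa.
t_e = 0.707 × 6 = 4.242 mm; L = 280 mm.
Weld metal: φR_n = 0.75 × 0.6 × 430 × 4.242 × 280 × 10⁻³ = 229.8 kN.
Base metal (shear rupture): φR_n = 0.75 × 0.6 × 400 × 8 × 280 × 10⁻³ = 403.2 kN.
Governing: weld metal.

φR_n ≈ 230 kN (weld metal governs)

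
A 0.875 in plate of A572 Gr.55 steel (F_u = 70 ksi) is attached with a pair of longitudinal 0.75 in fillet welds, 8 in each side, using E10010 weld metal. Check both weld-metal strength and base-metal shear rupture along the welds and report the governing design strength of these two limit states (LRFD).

E100XX → F_EXX = 100 ksi.
t_e = 0.707 × 0.75 = 0.5302 in; L = 16 in.
Weld metal: φR_n = 0.75 × 0.6 × 100 × 0.5302 × 16 = 381.8 kips.
Base metal (shear rupture): φR_n = 0.75 × 0.6 × 70 × 0.875 × 16 = 441 kips.
Governing: weld metal.

φR_n ≈ 382 kips (weld metal governs)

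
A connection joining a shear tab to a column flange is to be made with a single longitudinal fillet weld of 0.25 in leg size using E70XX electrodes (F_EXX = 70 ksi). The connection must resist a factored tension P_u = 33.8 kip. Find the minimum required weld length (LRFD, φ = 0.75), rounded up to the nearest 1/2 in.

L = 6.5 in

Throat t_e = 0.707 × 0.25 = 0.1767 in.
φr_n = 0.75 × 0.6 × 70 × 0.1767 = 5.568 kip/in.
L_req = P_u / φr_n = 33.8 / 5.568 = 6.071 in total.
Round up → use L = 6.5 in.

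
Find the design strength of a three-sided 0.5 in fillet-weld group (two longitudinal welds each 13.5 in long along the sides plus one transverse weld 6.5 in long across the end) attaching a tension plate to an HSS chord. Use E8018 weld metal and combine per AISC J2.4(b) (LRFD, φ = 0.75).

E80XX → F_EXX = 80 ksi.
t_e = 0.707 × 0.5 = 0.3535 in.
R_nwl = 0.6 × 80 × 0.3535 × 27 = 458.1 kips (longitudinal, 2 welds).
R_nwt = 0.6 × 80 × 0.3535 × 6.5 = 110.3 kips (transverse, base value).
(i) R_nwl + R_nwt = 568.4 kips; (ii) 0.85 R_nwl + 1.5 R_nwt = 554.9 kips.
R_n = max = 568.4 kips [governs: (i)]; φR_n = 426.3 kips.

φR_n ≈ 426 kips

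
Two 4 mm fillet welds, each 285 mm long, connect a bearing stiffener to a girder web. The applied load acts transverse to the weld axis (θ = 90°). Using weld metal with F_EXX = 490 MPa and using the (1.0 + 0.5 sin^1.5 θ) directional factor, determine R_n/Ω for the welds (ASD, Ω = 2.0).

t_e = 0.707 × 4 = 2.828 mm; A_we = 2.828 × 570 = 1612 mm².
Directional factor: 1.0 + 0.5 sin^1.5(90°) = 1.5.
F_nw = 0.6 × 490 × 1.5 = 441 MPa.
R_n/Ω = (441 × 1612) / 2.0 × 10⁻³ = 355.4 kN.

R_n/Ω ≈ 355 kN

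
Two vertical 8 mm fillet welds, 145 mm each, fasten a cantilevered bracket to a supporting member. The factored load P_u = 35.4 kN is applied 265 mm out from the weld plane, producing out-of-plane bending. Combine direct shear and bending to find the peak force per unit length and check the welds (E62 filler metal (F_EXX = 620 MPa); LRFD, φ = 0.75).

f_max ≈ 1340 N/mm; adequate

L_w = 2 × 145 = 290 mm; section modulus (unit throat) S = 2 × L²/6 = 7008 mm².
Direct shear f_v = P/L_w = 35.4×10³/290 = 122.1 N/mm.
Moment M = P × e = 35.4×10³ × 265 = 9381000 N·mm; bending f_b = M/S = 1339 N/mm.
f_max = √(f_v² + f_b²) = √(122.1² + 1339²) = 1344 N/mm.
φr_n = 0.75 × 0.6 × 620 × (0.707 × 8) = 1578 N/mm → adequate.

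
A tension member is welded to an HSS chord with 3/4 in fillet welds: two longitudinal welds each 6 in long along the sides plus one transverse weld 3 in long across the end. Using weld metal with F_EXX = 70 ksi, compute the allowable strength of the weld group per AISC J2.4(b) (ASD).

R_n/Ω ≈ 167 kips

t_e = 0.707 × 0.75 = 0.5302 in.
R_nwl = 0.6 × 70 × 0.5302 × 12 = 267.2 kips (longitudinal, 2 welds).
R_nwt = 0.6 × 70 × 0.5302 × 3 = 66.81 kips (transverse, base value).
(i) R_nwl + R_nwt = 334.1 kips; (ii) 0.85 R_nwl + 1.5 R_nwt = 327.4 kips.
R_n = max = 334.1 kips [governs: (i)]; R_n/Ω = 167 kips.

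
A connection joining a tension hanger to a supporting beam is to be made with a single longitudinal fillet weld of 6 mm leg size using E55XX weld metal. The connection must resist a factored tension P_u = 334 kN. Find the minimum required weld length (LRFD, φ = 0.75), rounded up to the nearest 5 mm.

L = 320 mm

E55XX → F_EXX = 550 MPa.
Throat t_e = 0.707 × 6 = 4.242 mm.
φr_n = 0.75 × 0.6 × 550 × 4.242 × 10⁻³ = 1.05 kN/mm.
L_req = P_u / φr_n = 334 / 1.05 = 318.1 mm total.
Round up → use L = 320 mm.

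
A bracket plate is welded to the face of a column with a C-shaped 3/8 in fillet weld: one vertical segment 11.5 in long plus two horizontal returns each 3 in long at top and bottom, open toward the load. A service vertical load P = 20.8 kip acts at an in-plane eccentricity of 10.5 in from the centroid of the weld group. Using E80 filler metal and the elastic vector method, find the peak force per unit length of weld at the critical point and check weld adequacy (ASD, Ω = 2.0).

f_max ≈ 4.64 kip/in; adequate

E80XX → F_EXX = 80 ksi.
Total weld length L_w = 17.5 in. Treat welds as unit-width lines.
Centroid: x̄ = 2×3×1.5 / 17.5 = 0.5143 in from the vertical weld.
Polar moment about centroid: J = I_x + I_y = [11.5³/12 + 2×3×5.75²] + [11.5×0.5143² + 2(3³/12 + 3×0.9857²)] = 338.5 in³.
Direct shear f_v = P/L_w = 20.8 / 17.5 = 1.189 kip/in (vertical).
Torsion M = P·e = 20.8 × 10.5 = 218.4 kip·in.
Critical point at (x, y) = (2.486, 5.75) from centroid. f_tx = M·y/J = 3.71 kip/in; f_ty = M·x/J = 1.604 kip/in.
Resultant f_max = √[f_tx² + (f_v + f_ty)²] = √[3.71² + (1.189 + 1.604)²] = 4.643 kip/in.
Capacity per unit length: r_n/Ω = (1/2.0) × 0.6 × 80 × (0.707 × 0.375) = 6.363 kip/in.
4.643 ≤ 6.363 → adequate.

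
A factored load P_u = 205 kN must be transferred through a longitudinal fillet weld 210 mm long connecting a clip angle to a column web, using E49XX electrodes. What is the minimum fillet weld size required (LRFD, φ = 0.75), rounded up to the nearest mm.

w = 7 mm

E49XX → F_EXX = 490 MPa.
Total weld length L = 210 mm.
Required throat t_e = P_u / (φ × 0.6 F_EXX × L) = 205 / (0.75 × 0.6 × 490 × 210 × 10⁻³) = 4.427 mm.
Required leg w = t_e / 0.707 = 6.262 mm → use 7 mm.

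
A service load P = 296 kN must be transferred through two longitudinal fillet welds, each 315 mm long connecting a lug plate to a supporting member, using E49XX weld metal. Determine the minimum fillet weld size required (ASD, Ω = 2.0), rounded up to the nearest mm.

E49XX → F_EXX = 490 MPa.
Total weld length L = 630 mm.
Required throat t_e = P × Ω / (0.6 F_EXX × L) = 296 × 2.0 / (0.6 × 490 × 630 × 10⁻³) = 3.196 mm.
Required leg w = t_e / 0.707 = 4.521 mm → use 5 mm.

w = 5 mm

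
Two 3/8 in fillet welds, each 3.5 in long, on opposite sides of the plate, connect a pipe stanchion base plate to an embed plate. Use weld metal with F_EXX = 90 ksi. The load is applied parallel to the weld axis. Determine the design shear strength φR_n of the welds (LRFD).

Effective throat t_e = 0.707 × 0.375 = 0.2651 in.
Total length L = 7 in; A_we = 0.2651 × 7 = 1.856 in².
F_nw = 0.6 F_EXX = 0.6 × 90 = 54 ksi.
φR_n = 0.75 × 54 × 1.856 = 75.16 kips.

φR_n ≈ 75.2 kips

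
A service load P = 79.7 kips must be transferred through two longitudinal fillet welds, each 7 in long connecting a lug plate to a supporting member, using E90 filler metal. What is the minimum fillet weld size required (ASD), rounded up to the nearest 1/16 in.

w = 5/16 in

E90XX → F_EXX = 90 ksi.
Total weld length L = 14 in.
Required throat t_e = P × Ω / (0.6 F_EXX × L) = 79.7 × 2.0 / (0.6 × 90 × 14) = 0.2108 in.
Required leg w = t_e / 0.707 = 0.2982 in → use 5/16 in.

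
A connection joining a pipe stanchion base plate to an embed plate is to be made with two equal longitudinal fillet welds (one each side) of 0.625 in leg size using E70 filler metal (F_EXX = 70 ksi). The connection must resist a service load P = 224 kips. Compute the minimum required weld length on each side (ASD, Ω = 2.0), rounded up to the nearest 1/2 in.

L = 12.5 in on each side

Throat t_e = 0.707 × 0.625 = 0.4419 in.
r_n/Ω = (0.6 × 70 × 0.4419) / 2.0 = 9.279 kip/in.
L_req = P / (r_n/Ω) = 224 / 9.279 = 24.14 in total.
Per side: 24.14 / 2 = 12.07 in.
Round up → use L = 12.5 in on each side.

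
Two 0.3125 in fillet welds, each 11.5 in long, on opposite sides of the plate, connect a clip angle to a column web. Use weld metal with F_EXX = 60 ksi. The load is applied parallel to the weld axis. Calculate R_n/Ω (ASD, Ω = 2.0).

R_n/Ω ≈ 91.5 kip

Effective throat t_e = 0.707 × 0.3125 = 0.2209 in.
Total length L = 23 in; A_we = 0.2209 × 23 = 5.082 in².
F_nw = 0.6 F_EXX = 0.6 × 60 = 36 ksi.
R_n = 36 × 5.082 = 182.9 kip; R_n/Ω = 182.9/2.0 = 91.47 kip.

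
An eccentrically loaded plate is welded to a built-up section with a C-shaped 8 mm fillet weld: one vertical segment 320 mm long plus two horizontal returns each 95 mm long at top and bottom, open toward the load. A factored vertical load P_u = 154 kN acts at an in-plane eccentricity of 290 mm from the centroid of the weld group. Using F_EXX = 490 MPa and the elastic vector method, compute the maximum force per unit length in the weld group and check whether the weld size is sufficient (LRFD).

Total weld length L_w = 510 mm. Treat welds as unit-width lines.
Centroid: x̄ = 2×95×47.5 / 510 = 17.7 mm from the vertical weld.
Polar moment about centroid: J = I_x + I_y = [320³/12 + 2×95×160²] + [320×17.7² + 2(95³/12 + 95×29.8²)] = 8007000 mm³.
Direct shear f_v = P/L_w = 154×10³ / 510 = 302 N/mm (vertical).
Torsion M = P·e = 154×10³ × 290 = 44660000 N·mm.
Critical point at (x, y) = (77.3, 160) from centroid. f_tx = M·y/J = 892.5 N/mm; f_ty = M·x/J = 431.2 N/mm.
Resultant f_max = √[f_tx² + (f_v + f_ty)²] = √[892.5² + (302 + 431.2)²] = 1155 N/mm.
Capacity per unit length: φr_n = 0.75 × 0.6 × 490 × (0.707 × 8) = 1247 N/mm.
1155 ≤ 1247 → adequate.

f_max ≈ 1150 N/mm; adequate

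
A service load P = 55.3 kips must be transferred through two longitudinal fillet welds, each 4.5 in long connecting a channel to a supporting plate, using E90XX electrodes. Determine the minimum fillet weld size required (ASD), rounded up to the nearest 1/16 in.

E90XX → F_EXX = 90 ksi.
Total weld length L = 9 in.
Required throat t_e = P × Ω / (0.6 F_EXX × L) = 55.3 × 2.0 / (0.6 × 90 × 9) = 0.2276 in.
Required leg w = t_e / 0.707 = 0.3219 in → use 3/8 in.

w = 3/8 in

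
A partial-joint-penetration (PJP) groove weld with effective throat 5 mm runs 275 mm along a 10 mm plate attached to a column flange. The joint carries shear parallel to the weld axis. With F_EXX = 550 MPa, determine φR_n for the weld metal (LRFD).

Effective throat (given) t_e = 5 mm.
A_we = 5 × 275 = 1375 mm².
F_nw = 0.6 F_EXX = 330 MPa.
φR_n = 0.75 × 330 × 1375 × 10⁻³ = 340.3 kN.

φR_n ≈ 340 kN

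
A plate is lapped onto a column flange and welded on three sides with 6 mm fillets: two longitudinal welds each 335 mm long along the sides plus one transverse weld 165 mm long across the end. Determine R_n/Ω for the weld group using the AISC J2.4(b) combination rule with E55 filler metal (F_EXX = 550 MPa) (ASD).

R_n/Ω ≈ 584 kN

t_e = 0.707 × 6 = 4.242 mm.
R_nwl = 0.6 × 550 × 4.242 × 670 × 10⁻³ = 937.9 kN (longitudinal, 2 welds).
R_nwt = 0.6 × 550 × 4.242 × 165 × 10⁻³ = 231 kN (transverse, base value).
(i) R_nwl + R_nwt = 1169 kN; (ii) 0.85 R_nwl + 1.5 R_nwt = 1144 kN.
R_n = max = 1169 kN [governs: (i)]; R_n/Ω = 584.4 kN.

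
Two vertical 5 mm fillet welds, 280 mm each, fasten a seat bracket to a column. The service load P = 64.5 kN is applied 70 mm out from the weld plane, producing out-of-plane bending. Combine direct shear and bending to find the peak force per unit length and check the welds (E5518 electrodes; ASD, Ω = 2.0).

E55XX → F_EXX = 550 MPa.
L_w = 2 × 280 = 560 mm; section modulus (unit throat) S = 2 × L²/6 = 26130 mm².
Direct shear f_v = P/L_w = 64.5×10³/560 = 115.2 N/mm.
Moment M = P × e = 64.5×10³ × 70 = 4515000 N·mm; bending f_b = M/S = 172.8 N/mm.
f_max = √(f_v² + f_b²) = √(115.2² + 172.8²) = 207.6 N/mm.
r_n/Ω = (1/2.0) × 0.6 × 550 × (0.707 × 5) = 583.3 N/mm → adequate.

f_max ≈ 208 N/mm; adequate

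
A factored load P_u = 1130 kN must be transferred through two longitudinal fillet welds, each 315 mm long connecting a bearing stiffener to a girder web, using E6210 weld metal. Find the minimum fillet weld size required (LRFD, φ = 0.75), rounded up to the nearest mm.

w = 10 mm

E62XX → F_EXX = 620 MPa.
Total weld length L = 630 mm.
Required throat t_e = P_u / (φ × 0.6 F_EXX × L) = 1130 / (0.75 × 0.6 × 620 × 630 × 10⁻³) = 6.429 mm.
Required leg w = t_e / 0.707 = 9.093 mm → use 10 mm.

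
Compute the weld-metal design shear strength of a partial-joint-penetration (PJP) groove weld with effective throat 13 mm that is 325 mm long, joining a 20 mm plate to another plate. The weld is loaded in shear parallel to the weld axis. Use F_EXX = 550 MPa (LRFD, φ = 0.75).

φR_n ≈ 1050 kN

Effective throat (given) t_e = 13 mm.
A_we = 13 × 325 = 4225 mm².
F_nw = 0.6 F_EXX = 330 MPa.
φR_n = 0.75 × 330 × 4225 × 10⁻³ = 1046 kN.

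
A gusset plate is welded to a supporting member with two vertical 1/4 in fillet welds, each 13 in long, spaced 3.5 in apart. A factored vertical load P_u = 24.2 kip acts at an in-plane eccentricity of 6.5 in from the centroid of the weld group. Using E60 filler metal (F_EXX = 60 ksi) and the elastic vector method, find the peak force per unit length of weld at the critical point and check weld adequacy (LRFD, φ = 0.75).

Total weld length L_w = 26 in. Treat welds as unit-width lines.
Polar moment about centroid: J = 2[d³/12 + d(b/2)²] = 2[13³/12 + 13×1.75²] = 445.8 in³.
Direct shear f_v = P/L_w = 24.2 / 26 = 0.9308 kip/in (vertical).
Torsion M = P·e = 24.2 × 6.5 = 157.3 kip·in.
Critical point at (x, y) = (1.75, 6.5) from centroid. f_tx = M·y/J = 2.294 kip/in; f_ty = M·x/J = 0.6175 kip/in.
Resultant f_max = √[f_tx² + (f_v + f_ty)²] = √[2.294² + (0.9308 + 0.6175)²] = 2.767 kip/in.
Capacity per unit length: φr_n = 0.75 × 0.6 × 60 × (0.707 × 0.25) = 4.772 kip/in.
2.767 ≤ 4.772 → adequate.

f_max ≈ 2.77 kip/in; adequate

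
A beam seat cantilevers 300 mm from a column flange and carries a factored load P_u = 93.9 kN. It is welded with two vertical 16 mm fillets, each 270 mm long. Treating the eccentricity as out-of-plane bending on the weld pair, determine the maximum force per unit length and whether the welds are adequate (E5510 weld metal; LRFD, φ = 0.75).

E55XX → F_EXX = 550 MPa.
L_w = 2 × 270 = 540 mm; section modulus (unit throat) S = 2 × L²/6 = 24300 mm².
Direct shear f_v = P/L_w = 93.9×10³/540 = 173.9 N/mm.
Moment M = P × e = 93.9×10³ × 300 = 28170000 N·mm; bending f_b = M/S = 1159 N/mm.
f_max = √(f_v² + f_b²) = √(173.9² + 1159²) = 1172 N/mm.
φr_n = 0.75 × 0.6 × 550 × (0.707 × 16) = 2800 N/mm → adequate.

f_max ≈ 1170 N/mm; adequate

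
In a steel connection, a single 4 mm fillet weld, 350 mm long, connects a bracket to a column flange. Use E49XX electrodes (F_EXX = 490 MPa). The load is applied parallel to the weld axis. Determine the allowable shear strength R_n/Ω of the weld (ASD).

Effective throat t_e = 0.707 × 4 = 2.828 mm.
Total length L = 350 mm; A_we = 2.828 × 350 = 989.8 mm².
F_nw = 0.6 F_EXX = 0.6 × 490 = 294 MPa.
R_n = 294 × 989.8 × 10⁻³ = 291 kN; R_n/Ω = 291/2.0 = 145.5 kN.

R_n/Ω ≈ 146 kN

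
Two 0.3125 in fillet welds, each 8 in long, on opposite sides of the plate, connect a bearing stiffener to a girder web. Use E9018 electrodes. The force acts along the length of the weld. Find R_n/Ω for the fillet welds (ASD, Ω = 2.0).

E90XX → F_EXX = 90 ksi.
Effective throat t_e = 0.707 × 0.3125 = 0.2209 in.
Total length L = 16 in; A_we = 0.2209 × 16 = 3.535 in².
F_nw = 0.6 F_EXX = 0.6 × 90 = 54 ksi.
R_n = 54 × 3.535 = 190.9 kip; R_n/Ω = 190.9/2.0 = 95.44 kip.

R_n/Ω ≈ 95.4 kip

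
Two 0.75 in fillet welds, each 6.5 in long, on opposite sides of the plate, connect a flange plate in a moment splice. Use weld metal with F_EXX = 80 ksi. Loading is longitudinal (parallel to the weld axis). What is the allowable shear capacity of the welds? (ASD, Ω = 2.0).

R_n/Ω ≈ 165 kips

Effective throat t_e = 0.707 × 0.75 = 0.5302 in.
Total length L = 13 in; A_we = 0.5302 × 13 = 6.893 in².
F_nw = 0.6 F_EXX = 0.6 × 80 = 48 ksi.
R_n = 48 × 6.893 = 330.9 kips; R_n/Ω = 330.9/2.0 = 165.4 kips.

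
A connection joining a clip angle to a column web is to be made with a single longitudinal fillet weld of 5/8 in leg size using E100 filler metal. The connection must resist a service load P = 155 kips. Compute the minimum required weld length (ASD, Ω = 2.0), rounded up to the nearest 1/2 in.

E100XX → F_EXX = 100 ksi.
Throat t_e = 0.707 × 0.625 = 0.4419 in.
r_n/Ω = (0.6 × 100 × 0.4419) / 2.0 = 13.26 kip/in.
L_req = P / (r_n/Ω) = 155 / 13.26 = 11.69 in total.
Round up → use L = 12 in.

L = 12 in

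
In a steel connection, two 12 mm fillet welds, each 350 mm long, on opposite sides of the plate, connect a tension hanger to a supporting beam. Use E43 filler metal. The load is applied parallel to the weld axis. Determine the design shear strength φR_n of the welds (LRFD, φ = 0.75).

E43XX → F_EXX = 430 MPa.
Effective throat t_e = 0.707 × 12 = 8.484 mm.
Total length L = 700 mm; A_we = 8.484 × 700 = 5939 mm².
F_nw = 0.6 F_EXX = 0.6 × 430 = 258 MPa.
φR_n = 0.75 × 258 × 5939 × 10⁻³ = 1149 kN.

φR_n ≈ 1150 kN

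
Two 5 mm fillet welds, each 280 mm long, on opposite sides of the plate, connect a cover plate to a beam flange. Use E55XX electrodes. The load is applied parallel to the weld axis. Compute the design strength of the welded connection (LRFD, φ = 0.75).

E55XX → F_EXX = 550 MPa.
Effective throat t_e = 0.707 × 5 = 3.535 mm.
Total length L = 560 mm; A_we = 3.535 × 560 = 1980 mm².
F_nw = 0.6 F_EXX = 0.6 × 550 = 330 MPa.
φR_n = 0.75 × 330 × 1980 × 10⁻³ = 490 kN.

φR_n ≈ 490 kN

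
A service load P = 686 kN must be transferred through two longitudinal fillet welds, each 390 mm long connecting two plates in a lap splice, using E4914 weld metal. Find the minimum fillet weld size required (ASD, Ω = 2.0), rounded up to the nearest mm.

E49XX → F_EXX = 490 MPa.
Total weld length L = 780 mm.
Required throat t_e = P × Ω / (0.6 F_EXX × L) = 686 × 2.0 / (0.6 × 490 × 780 × 10⁻³) = 5.983 mm.
Required leg w = t_e / 0.707 = 8.462 mm → use 9 mm.

w = 9 mm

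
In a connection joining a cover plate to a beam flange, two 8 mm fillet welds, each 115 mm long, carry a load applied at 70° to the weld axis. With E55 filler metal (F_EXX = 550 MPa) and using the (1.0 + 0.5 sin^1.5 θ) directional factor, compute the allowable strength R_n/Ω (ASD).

R_n/Ω ≈ 312 kN

t_e = 0.707 × 8 = 5.656 mm; A_we = 5.656 × 230 = 1301 mm².
Directional factor: 1.0 + 0.5 sin^1.5(70°) = 1.455.
F_nw = 0.6 × 550 × 1.455 = 480.3 MPa.
R_n/Ω = (480.3 × 1301) / 2.0 × 10⁻³ = 312.4 kN.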